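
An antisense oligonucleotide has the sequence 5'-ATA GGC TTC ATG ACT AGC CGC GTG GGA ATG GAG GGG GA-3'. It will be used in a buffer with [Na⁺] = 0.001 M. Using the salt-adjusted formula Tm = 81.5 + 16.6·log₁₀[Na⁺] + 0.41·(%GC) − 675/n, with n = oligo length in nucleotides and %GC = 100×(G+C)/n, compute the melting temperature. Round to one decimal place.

Length n = 38. Scanning the sequence gives G=16, A=9, C=6, T=7.
G+C = 22, so %GC = 22/38 × 100 = 57.895%
Salt term: 16.6 × (-3) = -49.8
GC term: 0.41 × 57.895 = 23.737; length term: −675/38 = −17.763
Tm = 81.5 + (-49.8) + 23.737 − 17.763 = 37.674 → 37.7°C

37.7°C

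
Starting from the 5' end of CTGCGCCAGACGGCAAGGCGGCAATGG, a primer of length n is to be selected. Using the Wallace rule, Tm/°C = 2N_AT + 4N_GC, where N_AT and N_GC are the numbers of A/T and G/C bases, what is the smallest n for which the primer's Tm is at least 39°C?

First 11 bases: CTGCGCCAGAC → Tm = 38°C (< 39°C)
First 12 bases: CTGCGCCAGACG → Tm = 42°C (≥ 39°C)
Since every base adds ≥2°C, Tm only increases with n, so the threshold is first crossed at n = 12.

n = 12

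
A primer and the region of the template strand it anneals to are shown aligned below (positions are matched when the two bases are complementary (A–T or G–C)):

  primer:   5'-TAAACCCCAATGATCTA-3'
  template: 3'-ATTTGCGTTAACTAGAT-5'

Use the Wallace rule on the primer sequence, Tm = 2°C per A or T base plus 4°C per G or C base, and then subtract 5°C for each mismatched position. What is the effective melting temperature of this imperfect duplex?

31°C

Primer base counts: A=7, T=4, G=1, C=5 → A+T=11, G+C=6
Perfect-match Tm = 2(11) + 4(6) = 22 + 24 = 46°C
Mismatches (positions where the bases are not complementary): 3 (at positions 6, 8, 10)
Effective Tm = 46 − 3×5 = 46 − 15 = 31°C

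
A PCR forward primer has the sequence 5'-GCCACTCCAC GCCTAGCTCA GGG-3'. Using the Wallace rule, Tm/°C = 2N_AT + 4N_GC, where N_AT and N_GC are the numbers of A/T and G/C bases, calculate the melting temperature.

78°C

Base counts: T=3, C=10, A=4, G=6
AT pairs contribute 7, GC pairs contribute 16.
Tm = 4·16 + 2·7 = 64 + 14 = 78°C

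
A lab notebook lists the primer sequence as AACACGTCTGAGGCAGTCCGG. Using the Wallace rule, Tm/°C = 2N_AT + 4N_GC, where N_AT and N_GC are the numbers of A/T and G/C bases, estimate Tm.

Base counts: T=3, C=6, A=5, G=7
So N_AT = 8 and N_GC = 13.
Tm = 2(8) + 4(13) = 16 + 52 = 68°C

68°C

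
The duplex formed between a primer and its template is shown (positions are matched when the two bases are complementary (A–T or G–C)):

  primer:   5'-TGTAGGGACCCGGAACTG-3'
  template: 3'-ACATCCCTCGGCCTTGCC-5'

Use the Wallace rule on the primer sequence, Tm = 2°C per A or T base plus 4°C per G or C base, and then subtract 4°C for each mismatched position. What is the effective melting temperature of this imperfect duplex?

50°C

Primer base counts: A=4, T=3, G=7, C=4 → A+T=7, G+C=11
Perfect-match Tm = 2(7) + 4(11) = 14 + 44 = 58°C
Mismatches (positions where the bases are not complementary): 2 (at positions 9, 17)
Effective Tm = 58 − 2×4 = 58 − 8 = 50°C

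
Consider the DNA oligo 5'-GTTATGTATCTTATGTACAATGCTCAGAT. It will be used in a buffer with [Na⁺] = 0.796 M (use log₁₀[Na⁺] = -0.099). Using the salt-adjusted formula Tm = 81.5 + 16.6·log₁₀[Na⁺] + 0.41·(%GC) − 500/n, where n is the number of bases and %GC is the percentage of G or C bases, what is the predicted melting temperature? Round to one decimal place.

Length n = 29. Base counts: A=8, T=12, C=4, G=5
G+C = 9, so %GC = 9/29 × 100 = 31.034%
Salt term: 16.6 × (-0.099) = -1.643
GC term: 0.41 × 31.034 = 12.724; length term: −500/29 = −17.241
Tm = 81.5 + (-1.643) + 12.724 − 17.241 = 75.34 → 75.3°C

75.3°C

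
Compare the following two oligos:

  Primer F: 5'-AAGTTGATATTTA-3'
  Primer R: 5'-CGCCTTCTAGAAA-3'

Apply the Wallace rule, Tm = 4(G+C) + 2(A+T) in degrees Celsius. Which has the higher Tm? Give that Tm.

Primer R, 38°C

Primer F: A+T=11, G+C=2 → Tm = 2(11)+4(2) = 30°C
Primer R: A+T=7, G+C=6 → Tm = 2(7)+4(6) = 38°C
30°C vs 38°C → primer R is higher.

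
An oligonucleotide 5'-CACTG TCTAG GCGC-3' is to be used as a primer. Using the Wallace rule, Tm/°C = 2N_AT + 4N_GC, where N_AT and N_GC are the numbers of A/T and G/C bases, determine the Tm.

46°C

T=3, C=5, A=2, G=4
So N_AT = 5 and N_GC = 9.
Tm = 2×5 + 4×9 = 46°C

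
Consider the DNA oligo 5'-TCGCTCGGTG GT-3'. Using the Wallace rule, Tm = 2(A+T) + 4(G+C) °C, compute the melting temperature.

C=3, A=0, T=4, G=5
AT pairs contribute 4, GC pairs contribute 8.
Tm = 2×4 + 4×8 = 40°C

40°C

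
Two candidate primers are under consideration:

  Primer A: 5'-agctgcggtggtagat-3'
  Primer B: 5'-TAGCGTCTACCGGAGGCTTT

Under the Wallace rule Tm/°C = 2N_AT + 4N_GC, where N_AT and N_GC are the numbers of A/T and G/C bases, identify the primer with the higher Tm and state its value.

Primer A: A+T=7, G+C=9 → Tm = 2(7)+4(9) = 50°C
Primer B: A+T=9, G+C=11 → Tm = 2(9)+4(11) = 62°C
50°C vs 62°C → primer B is higher.

Primer B, 62°C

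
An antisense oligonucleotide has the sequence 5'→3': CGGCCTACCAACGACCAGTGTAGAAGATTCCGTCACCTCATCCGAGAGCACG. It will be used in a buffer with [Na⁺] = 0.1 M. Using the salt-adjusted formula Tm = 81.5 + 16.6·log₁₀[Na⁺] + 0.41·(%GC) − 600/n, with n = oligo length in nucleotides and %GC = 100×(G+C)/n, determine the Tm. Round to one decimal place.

77.0°C

Length n = 52. Counting bases: G=12, A=14, T=8, C=18
G+C = 30, so %GC = 30/52 × 100 = 57.692%
Salt term: 16.6 × (-1) = -16.6
GC term: 0.41 × 57.692 = 23.654; length term: −600/52 = −11.538
Tm = 81.5 + (-16.6) + 23.654 − 11.538 = 77.016 → 77.0°C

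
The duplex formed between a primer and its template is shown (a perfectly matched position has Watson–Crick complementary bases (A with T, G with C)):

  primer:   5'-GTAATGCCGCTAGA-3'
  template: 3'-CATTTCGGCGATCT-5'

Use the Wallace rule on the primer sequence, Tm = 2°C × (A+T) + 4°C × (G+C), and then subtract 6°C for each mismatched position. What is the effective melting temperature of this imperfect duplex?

36°C

Primer base counts: A=4, T=3, G=4, C=3 → A+T=7, G+C=7
Perfect-match Tm = 2(7) + 4(7) = 14 + 28 = 42°C
Mismatches (positions where the bases are not complementary): 1 (at position 5)
Effective Tm = 42 − 1×6 = 42 − 6 = 36°C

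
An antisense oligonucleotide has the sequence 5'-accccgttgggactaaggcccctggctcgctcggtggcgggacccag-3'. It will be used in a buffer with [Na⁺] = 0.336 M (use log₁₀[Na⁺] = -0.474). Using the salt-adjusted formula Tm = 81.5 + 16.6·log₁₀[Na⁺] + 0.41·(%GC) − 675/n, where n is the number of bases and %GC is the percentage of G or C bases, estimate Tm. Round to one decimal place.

Length n = 47. Base counts: A=6, C=17, G=17, T=7
G+C = 34, so %GC = 34/47 × 100 = 72.34%
Salt term: 16.6 × (-0.474) = -7.868
GC term: 0.41 × 72.34 = 29.659; length term: −675/47 = −14.362
Tm = 81.5 + (-7.868) + 29.659 − 14.362 = 88.929 → 88.9°C

88.9°C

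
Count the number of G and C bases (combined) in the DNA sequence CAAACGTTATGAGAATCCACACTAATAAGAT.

10

Counting bases: G=4, C=6, T=7, A=14
G+C = 4 + 6 = 10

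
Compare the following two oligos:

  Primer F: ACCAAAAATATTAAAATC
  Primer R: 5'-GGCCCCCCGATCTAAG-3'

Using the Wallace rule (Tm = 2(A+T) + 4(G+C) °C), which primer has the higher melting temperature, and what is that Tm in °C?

Primer F: A+T=15, G+C=3 → Tm = 2(15)+4(3) = 42°C
Primer R: A+T=5, G+C=11 → Tm = 2(5)+4(11) = 54°C
42°C vs 54°C → primer R is higher.

Primer R, 54°C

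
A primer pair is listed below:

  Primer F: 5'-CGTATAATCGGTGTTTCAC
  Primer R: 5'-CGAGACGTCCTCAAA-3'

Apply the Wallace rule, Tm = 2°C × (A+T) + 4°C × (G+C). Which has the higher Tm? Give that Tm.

Primer F: A+T=11, G+C=8 → Tm = 2(11)+4(8) = 54°C
Primer R: A+T=7, G+C=8 → Tm = 2(7)+4(8) = 46°C
54°C vs 46°C → primer F is higher.

Primer F, 54°C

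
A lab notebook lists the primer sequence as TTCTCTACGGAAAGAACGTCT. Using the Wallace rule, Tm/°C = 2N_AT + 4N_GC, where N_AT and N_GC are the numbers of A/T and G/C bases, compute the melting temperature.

A=6, T=6, G=4, C=5
So N_AT = 12 and N_GC = 9.
Tm = 4·9 + 2·12 = 36 + 24 = 60°C

60°C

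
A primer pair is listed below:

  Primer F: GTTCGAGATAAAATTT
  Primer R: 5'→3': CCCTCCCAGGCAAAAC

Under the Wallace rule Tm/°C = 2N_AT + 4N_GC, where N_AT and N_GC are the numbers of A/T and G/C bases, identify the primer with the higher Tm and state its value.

Primer F: A+T=12, G+C=4 → Tm = 2(12)+4(4) = 40°C
Primer R: A+T=6, G+C=10 → Tm = 2(6)+4(10) = 52°C
40°C vs 52°C → primer R is higher.

Primer R, 52°C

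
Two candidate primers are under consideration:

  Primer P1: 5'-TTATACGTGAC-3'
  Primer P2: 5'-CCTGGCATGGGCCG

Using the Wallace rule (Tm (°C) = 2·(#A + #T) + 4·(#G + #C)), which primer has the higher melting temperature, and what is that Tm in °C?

Primer P2, 50°C

Primer P1: A+T=7, G+C=4 → Tm = 2(7)+4(4) = 30°C
Primer P2: A+T=3, G+C=11 → Tm = 2(3)+4(11) = 50°C
30°C vs 50°C → primer P2 is higher.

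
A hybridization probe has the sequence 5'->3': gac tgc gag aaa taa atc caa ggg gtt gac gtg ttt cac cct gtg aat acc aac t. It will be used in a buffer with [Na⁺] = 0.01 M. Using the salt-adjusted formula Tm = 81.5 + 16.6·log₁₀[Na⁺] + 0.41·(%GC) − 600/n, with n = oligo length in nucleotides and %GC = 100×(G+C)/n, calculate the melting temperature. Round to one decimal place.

Length n = 55. G=13, C=12, A=17, T=13
G+C = 25, so %GC = 25/55 × 100 = 45.455%
Salt term: 16.6 × (-2) = -33.2
GC term: 0.41 × 45.455 = 18.637; length term: −600/55 = −10.909
Tm = 81.5 + (-33.2) + 18.637 − 10.909 = 56.028 → 56.0°C

56.0°C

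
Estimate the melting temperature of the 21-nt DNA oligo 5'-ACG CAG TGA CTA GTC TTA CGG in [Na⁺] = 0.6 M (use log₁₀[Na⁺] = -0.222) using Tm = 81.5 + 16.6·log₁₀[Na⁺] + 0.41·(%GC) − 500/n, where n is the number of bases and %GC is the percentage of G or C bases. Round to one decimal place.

75.5°C

Length n = 21. Base counts: A=5, G=6, T=5, C=5
G+C = 11, so %GC = 11/21 × 100 = 52.381%
Salt term: 16.6 × (-0.222) = -3.685
GC term: 0.41 × 52.381 = 21.476; length term: −500/21 = −23.81
Tm = 81.5 + (-3.685) + 21.476 − 23.81 = 75.481 → 75.5°C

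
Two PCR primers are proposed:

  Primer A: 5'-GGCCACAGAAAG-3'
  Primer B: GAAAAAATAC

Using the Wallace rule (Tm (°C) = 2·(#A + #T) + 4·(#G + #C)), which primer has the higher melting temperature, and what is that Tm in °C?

Primer A: A+T=5, G+C=7 → Tm = 2(5)+4(7) = 38°C
Primer B: A+T=8, G+C=2 → Tm = 2(8)+4(2) = 24°C
38°C vs 24°C → primer A is higher.

Primer A, 38°C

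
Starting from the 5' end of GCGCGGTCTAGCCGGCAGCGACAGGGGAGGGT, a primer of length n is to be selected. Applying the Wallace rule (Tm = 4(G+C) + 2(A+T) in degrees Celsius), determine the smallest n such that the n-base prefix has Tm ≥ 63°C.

n = 18

First 17 bases: GCGCGGTCTAGCCGGCA → Tm = 60°C (< 63°C)
First 18 bases: GCGCGGTCTAGCCGGCAG → Tm = 64°C (≥ 63°C)
Each additional base adds 2°C (A/T) or 4°C (G/C), so Tm is non-decreasing in n; n = 18 is the first length to reach 63°C.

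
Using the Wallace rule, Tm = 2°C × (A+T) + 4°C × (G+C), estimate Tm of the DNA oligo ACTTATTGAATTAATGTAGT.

Base counts: C=1, T=9, G=3, A=7
So N_AT = 16 and N_GC = 4.
Tm = 2(16) + 4(4) = 32 + 16 = 48°C

48°C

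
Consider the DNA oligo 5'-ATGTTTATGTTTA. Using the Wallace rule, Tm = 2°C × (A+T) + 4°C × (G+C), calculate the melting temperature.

T=8, A=3, G=2, C=0
So N_AT = 11 and N_GC = 2.
Tm = 2×11 + 4×2 = 30°C

30°C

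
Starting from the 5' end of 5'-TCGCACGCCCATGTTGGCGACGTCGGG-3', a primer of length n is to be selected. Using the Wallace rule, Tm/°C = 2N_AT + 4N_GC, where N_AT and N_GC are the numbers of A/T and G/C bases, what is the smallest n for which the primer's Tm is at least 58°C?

First 17 bases: TCGCACGCCCATGTTGG → Tm = 56°C (< 58°C)
First 18 bases: TCGCACGCCCATGTTGGC → Tm = 60°C (≥ 58°C)
Since every base adds ≥2°C, Tm only increases with n, so the threshold is first crossed at n = 18.

n = 18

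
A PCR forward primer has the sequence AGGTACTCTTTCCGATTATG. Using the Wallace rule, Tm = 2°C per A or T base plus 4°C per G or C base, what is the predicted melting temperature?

Counting bases: G=4, C=4, A=4, T=8
So N_AT = 12 and N_GC = 8.
Tm = 2(12) + 4(8) = 24 + 32 = 56°C

56°C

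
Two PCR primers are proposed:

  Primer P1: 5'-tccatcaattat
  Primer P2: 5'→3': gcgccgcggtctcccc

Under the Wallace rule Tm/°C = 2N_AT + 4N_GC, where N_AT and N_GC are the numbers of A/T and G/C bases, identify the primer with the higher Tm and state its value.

Primer P1: A+T=9, G+C=3 → Tm = 2(9)+4(3) = 30°C
Primer P2: A+T=2, G+C=14 → Tm = 2(2)+4(14) = 60°C
30°C vs 60°C → primer P2 is higher.

Primer P2, 60°C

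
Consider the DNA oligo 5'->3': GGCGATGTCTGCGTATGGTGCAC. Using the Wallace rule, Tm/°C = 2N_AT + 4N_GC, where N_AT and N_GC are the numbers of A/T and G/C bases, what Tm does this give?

Scanning the sequence gives A=3, C=5, G=9, T=6.
A+T = 9, G+C = 14
Tm = 4·14 + 2·9 = 56 + 18 = 74°C

74°C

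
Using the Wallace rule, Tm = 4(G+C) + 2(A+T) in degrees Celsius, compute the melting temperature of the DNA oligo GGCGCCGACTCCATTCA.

56°C

T=3, C=7, G=4, A=3
So N_AT = 6 and N_GC = 11.
Tm = 2×6 + 4×11 = 56°C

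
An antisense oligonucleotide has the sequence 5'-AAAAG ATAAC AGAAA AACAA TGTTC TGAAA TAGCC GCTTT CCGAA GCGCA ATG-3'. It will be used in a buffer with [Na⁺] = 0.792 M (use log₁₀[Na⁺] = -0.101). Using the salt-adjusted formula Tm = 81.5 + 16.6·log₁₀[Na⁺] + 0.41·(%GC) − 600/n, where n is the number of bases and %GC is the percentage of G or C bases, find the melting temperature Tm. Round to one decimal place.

84.0°C

Length n = 53. Base counts: C=10, G=10, A=23, T=10
G+C = 20, so %GC = 20/53 × 100 = 37.736%
Salt term: 16.6 × (-0.101) = -1.677
GC term: 0.41 × 37.736 = 15.472; length term: −600/53 = −11.321
Tm = 81.5 + (-1.677) + 15.472 − 11.321 = 83.974 → 84.0°C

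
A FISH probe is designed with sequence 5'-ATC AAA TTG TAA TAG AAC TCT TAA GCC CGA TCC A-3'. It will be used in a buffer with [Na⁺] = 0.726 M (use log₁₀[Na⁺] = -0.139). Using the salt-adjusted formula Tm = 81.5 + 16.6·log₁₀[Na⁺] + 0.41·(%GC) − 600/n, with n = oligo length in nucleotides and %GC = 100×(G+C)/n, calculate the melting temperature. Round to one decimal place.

Length n = 34. T=9, C=8, A=13, G=4
G+C = 12, so %GC = 12/34 × 100 = 35.294%
Salt term: 16.6 × (-0.139) = -2.307
GC term: 0.41 × 35.294 = 14.471; length term: −600/34 = −17.647
Tm = 81.5 + (-2.307) + 14.471 − 17.647 = 76.017 → 76.0°C

76.0°C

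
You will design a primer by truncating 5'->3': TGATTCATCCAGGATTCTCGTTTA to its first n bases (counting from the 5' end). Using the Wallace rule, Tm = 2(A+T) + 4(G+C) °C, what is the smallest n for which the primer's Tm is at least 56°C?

First 19 bases: TGATTCATCCAGGATTCTC → Tm = 54°C (< 56°C)
First 20 bases: TGATTCATCCAGGATTCTCG → Tm = 58°C (≥ 56°C)
Each additional base adds 2°C (A/T) or 4°C (G/C), so Tm is non-decreasing in n; n = 20 is the first length to reach 56°C.

n = 20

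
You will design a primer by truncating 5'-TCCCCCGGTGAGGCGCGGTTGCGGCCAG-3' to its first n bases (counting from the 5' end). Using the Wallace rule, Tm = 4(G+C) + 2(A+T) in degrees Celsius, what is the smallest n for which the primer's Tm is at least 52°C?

n = 15

First 14 bases: TCCCCCGGTGAGGC → Tm = 50°C (< 52°C)
First 15 bases: TCCCCCGGTGAGGCG → Tm = 54°C (≥ 52°C)
Since every base adds ≥2°C, Tm only increases with n, so the threshold is first crossed at n = 15.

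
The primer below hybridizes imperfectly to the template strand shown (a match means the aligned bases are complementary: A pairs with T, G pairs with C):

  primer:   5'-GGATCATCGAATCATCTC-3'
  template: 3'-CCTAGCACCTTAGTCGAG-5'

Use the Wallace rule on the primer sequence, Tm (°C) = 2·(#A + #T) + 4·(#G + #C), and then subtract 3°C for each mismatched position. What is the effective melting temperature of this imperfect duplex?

43°C

Primer base counts: A=5, T=5, G=3, C=5 → A+T=10, G+C=8
Perfect-match Tm = 2(10) + 4(8) = 20 + 32 = 52°C
Mismatches (positions where the bases are not complementary): 3 (at positions 6, 8, 15)
Effective Tm = 52 − 3×3 = 52 − 9 = 43°C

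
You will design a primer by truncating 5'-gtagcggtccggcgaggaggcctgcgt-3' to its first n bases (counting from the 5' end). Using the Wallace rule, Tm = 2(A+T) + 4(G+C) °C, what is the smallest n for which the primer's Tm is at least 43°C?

n = 13

First 12 bases: GTAGCGGTCCGG → Tm = 42°C (< 43°C)
First 13 bases: GTAGCGGTCCGGC → Tm = 46°C (≥ 43°C)
Since every base adds ≥2°C, Tm only increases with n, so the threshold is first crossed at n = 13.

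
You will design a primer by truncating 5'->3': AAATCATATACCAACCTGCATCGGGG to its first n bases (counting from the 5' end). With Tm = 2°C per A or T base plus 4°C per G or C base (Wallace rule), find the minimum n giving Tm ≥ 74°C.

n = 26

First 25 bases: AAATCATATACCAACCTGCATCGGG → Tm = 72°C (< 74°C)
First 26 bases: AAATCATATACCAACCTGCATCGGGG → Tm = 76°C (≥ 74°C)
Each additional base adds 2°C (A/T) or 4°C (G/C), so Tm is non-decreasing in n; n = 26 is the first length to reach 74°C.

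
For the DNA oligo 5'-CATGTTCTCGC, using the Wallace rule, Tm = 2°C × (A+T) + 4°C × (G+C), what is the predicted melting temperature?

34°C

Scanning the sequence gives T=4, A=1, G=2, C=4.
AT pairs contribute 5, GC pairs contribute 6.
Tm = 4·6 + 2·5 = 24 + 10 = 34°C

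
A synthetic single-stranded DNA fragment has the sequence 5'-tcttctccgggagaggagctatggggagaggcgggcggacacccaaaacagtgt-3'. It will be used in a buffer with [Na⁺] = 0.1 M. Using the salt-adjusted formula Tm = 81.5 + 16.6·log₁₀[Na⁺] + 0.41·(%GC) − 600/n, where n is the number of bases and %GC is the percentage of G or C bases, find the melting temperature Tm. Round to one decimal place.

78.8°C

Length n = 54. T=8, G=21, C=12, A=13
G+C = 33, so %GC = 33/54 × 100 = 61.111%
Salt term: 16.6 × (-1) = -16.6
GC term: 0.41 × 61.111 = 25.056; length term: −600/54 = −11.111
Tm = 81.5 + (-16.6) + 25.056 − 11.111 = 78.845 → 78.8°C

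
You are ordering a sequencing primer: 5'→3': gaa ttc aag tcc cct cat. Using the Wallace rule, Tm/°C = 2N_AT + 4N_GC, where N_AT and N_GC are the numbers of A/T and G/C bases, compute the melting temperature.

Counting bases: A=5, G=2, C=6, T=5
So N_AT = 10 and N_GC = 8.
Tm = 4·8 + 2·10 = 32 + 20 = 52°C

52°C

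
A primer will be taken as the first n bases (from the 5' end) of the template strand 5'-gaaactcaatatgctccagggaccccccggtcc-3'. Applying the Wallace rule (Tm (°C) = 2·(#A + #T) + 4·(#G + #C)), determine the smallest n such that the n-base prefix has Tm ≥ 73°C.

n = 25

First 24 bases: GAAACTCAATATGCTCCAGGGACC → Tm = 72°C (< 73°C)
First 25 bases: GAAACTCAATATGCTCCAGGGACCC → Tm = 76°C (≥ 73°C)
Each additional base adds 2°C (A/T) or 4°C (G/C), so Tm is non-decreasing in n; n = 25 is the first length to reach 73°C.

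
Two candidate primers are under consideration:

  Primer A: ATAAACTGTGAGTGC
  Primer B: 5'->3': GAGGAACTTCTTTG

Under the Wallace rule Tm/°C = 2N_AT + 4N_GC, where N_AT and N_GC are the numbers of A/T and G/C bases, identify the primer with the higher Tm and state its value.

Primer A, 42°C

Primer A: A+T=9, G+C=6 → Tm = 2(9)+4(6) = 42°C
Primer B: A+T=8, G+C=6 → Tm = 2(8)+4(6) = 40°C
42°C vs 40°C → primer A is higher.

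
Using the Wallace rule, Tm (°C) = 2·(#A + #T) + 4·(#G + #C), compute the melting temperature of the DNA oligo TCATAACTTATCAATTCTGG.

Counting bases: C=4, G=2, A=6, T=8
So N_AT = 14 and N_GC = 6.
Tm = 2(14) + 4(6) = 28 + 24 = 52°C

52°C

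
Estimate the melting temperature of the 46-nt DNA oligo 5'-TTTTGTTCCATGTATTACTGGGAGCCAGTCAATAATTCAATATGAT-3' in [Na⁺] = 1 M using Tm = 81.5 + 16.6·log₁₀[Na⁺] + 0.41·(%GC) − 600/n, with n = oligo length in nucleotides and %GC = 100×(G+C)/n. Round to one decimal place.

Length n = 46. Counting bases: C=7, A=13, T=18, G=8
G+C = 15, so %GC = 15/46 × 100 = 32.609%
Salt term: 16.6 × (0) = 0
GC term: 0.41 × 32.609 = 13.37; length term: −600/46 = −13.043
Tm = 81.5 + (0) + 13.37 − 13.043 = 81.827 → 81.8°C

81.8°C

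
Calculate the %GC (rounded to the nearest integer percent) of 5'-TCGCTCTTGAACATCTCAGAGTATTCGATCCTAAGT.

42%

Counting bases: T=12, G=6, C=9, A=9
G+C = 6 + 9 = 15 out of 36 bases
%GC = 15/36 × 100 = 41.67% ≈ 42%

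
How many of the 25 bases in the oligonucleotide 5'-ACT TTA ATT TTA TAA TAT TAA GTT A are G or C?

Base counts: A=10, T=13, C=1, G=1
Total G or C: 1 + 1 = 2

2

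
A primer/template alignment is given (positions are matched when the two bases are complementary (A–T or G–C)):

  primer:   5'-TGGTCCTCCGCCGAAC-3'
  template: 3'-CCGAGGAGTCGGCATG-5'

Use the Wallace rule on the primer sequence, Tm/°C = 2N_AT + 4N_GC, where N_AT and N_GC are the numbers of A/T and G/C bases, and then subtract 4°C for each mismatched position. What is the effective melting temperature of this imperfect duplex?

Primer base counts: A=2, T=3, G=4, C=7 → A+T=5, G+C=11
Perfect-match Tm = 2(5) + 4(11) = 10 + 44 = 54°C
Mismatches (positions where the bases are not complementary): 4 (at positions 1, 3, 9, 14)
Effective Tm = 54 − 4×4 = 54 − 16 = 38°C

38°C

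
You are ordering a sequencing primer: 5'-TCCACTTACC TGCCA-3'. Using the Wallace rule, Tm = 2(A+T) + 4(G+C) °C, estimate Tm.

46°C

Scanning the sequence gives T=4, A=3, C=7, G=1.
AT pairs contribute 7, GC pairs contribute 8.
Tm = 2×7 + 4×8 = 46°C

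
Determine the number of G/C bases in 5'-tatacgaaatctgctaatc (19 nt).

Scanning the sequence gives A=7, G=2, T=6, C=4.
G+C = 2 + 4 = 6

6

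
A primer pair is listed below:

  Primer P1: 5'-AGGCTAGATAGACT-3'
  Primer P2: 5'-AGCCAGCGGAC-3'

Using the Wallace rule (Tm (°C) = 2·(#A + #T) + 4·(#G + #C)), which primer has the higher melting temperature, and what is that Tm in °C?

Primer P1: A+T=8, G+C=6 → Tm = 2(8)+4(6) = 40°C
Primer P2: A+T=3, G+C=8 → Tm = 2(3)+4(8) = 38°C
40°C vs 38°C → primer P1 is higher.

Primer P1, 40°C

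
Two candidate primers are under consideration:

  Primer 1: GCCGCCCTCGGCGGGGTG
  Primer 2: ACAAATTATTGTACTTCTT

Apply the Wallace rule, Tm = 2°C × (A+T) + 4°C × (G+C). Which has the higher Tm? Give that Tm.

Primer 1, 68°C

Primer 1: A+T=2, G+C=16 → Tm = 2(2)+4(16) = 68°C
Primer 2: A+T=15, G+C=4 → Tm = 2(15)+4(4) = 46°C
68°C vs 46°C → primer 1 is higher.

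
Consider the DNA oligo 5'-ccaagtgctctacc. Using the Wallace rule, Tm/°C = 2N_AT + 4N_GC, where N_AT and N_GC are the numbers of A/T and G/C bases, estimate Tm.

44°C

A=3, G=2, T=3, C=6
So N_AT = 6 and N_GC = 8.
Tm = 2(6) + 4(8) = 12 + 32 = 44°C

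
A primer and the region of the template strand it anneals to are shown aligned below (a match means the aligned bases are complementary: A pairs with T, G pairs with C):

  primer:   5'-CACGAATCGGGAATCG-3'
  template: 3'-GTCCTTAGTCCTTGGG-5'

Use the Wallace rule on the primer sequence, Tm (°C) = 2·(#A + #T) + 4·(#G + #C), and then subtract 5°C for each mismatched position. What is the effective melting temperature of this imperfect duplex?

Primer base counts: A=5, T=2, G=5, C=4 → A+T=7, G+C=9
Perfect-match Tm = 2(7) + 4(9) = 14 + 36 = 50°C
Mismatches (positions where the bases are not complementary): 4 (at positions 3, 9, 14, 16)
Effective Tm = 50 − 4×5 = 50 − 20 = 30°C

30°C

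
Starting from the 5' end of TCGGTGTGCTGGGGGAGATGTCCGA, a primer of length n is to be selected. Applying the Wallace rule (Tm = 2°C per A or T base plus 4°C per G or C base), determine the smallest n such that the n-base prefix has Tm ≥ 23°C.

n = 8

First 7 bases: TCGGTGT → Tm = 22°C (< 23°C)
First 8 bases: TCGGTGTG → Tm = 26°C (≥ 23°C)
Each additional base adds 2°C (A/T) or 4°C (G/C), so Tm is non-decreasing in n; n = 8 is the first length to reach 23°C.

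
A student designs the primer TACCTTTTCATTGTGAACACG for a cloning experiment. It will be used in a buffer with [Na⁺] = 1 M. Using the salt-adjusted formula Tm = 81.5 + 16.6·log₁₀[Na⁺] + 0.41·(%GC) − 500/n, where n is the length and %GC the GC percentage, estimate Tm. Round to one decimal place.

73.3°C

Length n = 21. Counting bases: G=3, C=5, T=8, A=5
G+C = 8, so %GC = 8/21 × 100 = 38.095%
Salt term: 16.6 × (0) = 0
GC term: 0.41 × 38.095 = 15.619; length term: −500/21 = −23.81
Tm = 81.5 + (0) + 15.619 − 23.81 = 73.309 → 73.3°C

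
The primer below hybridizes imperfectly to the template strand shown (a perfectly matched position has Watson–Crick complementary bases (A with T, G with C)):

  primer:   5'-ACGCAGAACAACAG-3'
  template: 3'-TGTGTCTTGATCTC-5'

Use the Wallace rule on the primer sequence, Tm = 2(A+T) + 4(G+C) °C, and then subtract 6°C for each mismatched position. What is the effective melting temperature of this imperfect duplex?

Primer base counts: A=7, T=0, G=3, C=4 → A+T=7, G+C=7
Perfect-match Tm = 2(7) + 4(7) = 14 + 28 = 42°C
Mismatches (positions where the bases are not complementary): 3 (at positions 3, 10, 12)
Effective Tm = 42 − 3×6 = 42 − 18 = 24°C

24°C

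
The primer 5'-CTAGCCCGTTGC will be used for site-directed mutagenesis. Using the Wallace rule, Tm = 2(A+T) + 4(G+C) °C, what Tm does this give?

C=5, T=3, G=3, A=1
AT pairs contribute 4, GC pairs contribute 8.
Tm = 4·8 + 2·4 = 32 + 8 = 40°C

40°C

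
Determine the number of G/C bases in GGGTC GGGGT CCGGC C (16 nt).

C=5, G=9, A=0, T=2
G+C = 9 + 5 = 14

14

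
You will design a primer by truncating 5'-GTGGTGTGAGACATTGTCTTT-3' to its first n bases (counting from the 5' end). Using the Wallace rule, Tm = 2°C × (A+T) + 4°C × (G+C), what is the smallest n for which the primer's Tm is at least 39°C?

n = 13

First 12 bases: GTGGTGTGAGAC → Tm = 38°C (< 39°C)
First 13 bases: GTGGTGTGAGACA → Tm = 40°C (≥ 39°C)
Each additional base adds 2°C (A/T) or 4°C (G/C), so Tm is non-decreasing in n; n = 13 is the first length to reach 39°C.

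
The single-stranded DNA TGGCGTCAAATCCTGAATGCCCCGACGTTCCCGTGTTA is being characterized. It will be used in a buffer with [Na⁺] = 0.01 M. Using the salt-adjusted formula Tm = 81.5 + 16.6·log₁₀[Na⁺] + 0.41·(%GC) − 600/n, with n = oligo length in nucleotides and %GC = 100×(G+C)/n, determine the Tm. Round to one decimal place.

55.2°C

Length n = 38. T=10, G=9, C=12, A=7
G+C = 21, so %GC = 21/38 × 100 = 55.263%
Salt term: 16.6 × (-2) = -33.2
GC term: 0.41 × 55.263 = 22.658; length term: −600/38 = −15.789
Tm = 81.5 + (-33.2) + 22.658 − 15.789 = 55.169 → 55.2°C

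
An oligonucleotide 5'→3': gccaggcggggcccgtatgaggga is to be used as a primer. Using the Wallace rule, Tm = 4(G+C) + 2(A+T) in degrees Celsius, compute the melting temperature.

A=4, G=12, C=6, T=2
A+T = 6, G+C = 18
Tm = 4·18 + 2·6 = 72 + 12 = 84°C

84°C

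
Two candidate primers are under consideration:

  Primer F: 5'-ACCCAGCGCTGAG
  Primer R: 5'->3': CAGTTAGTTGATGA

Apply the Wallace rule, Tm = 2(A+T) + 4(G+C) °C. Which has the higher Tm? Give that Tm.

Primer F, 44°C

Primer F: A+T=4, G+C=9 → Tm = 2(4)+4(9) = 44°C
Primer R: A+T=9, G+C=5 → Tm = 2(9)+4(5) = 38°C
44°C vs 38°C → primer F is higher.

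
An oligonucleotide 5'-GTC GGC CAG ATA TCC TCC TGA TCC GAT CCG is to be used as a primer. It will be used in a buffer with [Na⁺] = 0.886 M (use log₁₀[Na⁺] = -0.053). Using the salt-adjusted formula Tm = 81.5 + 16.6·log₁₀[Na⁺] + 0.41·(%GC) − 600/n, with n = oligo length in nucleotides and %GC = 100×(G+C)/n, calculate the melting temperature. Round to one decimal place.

85.2°C

Length n = 30. C=11, G=7, T=7, A=5
G+C = 18, so %GC = 18/30 × 100 = 60%
Salt term: 16.6 × (-0.053) = -0.88
GC term: 0.41 × 60 = 24.6; length term: −600/30 = −20
Tm = 81.5 + (-0.88) + 24.6 − 20 = 85.22 → 85.2°C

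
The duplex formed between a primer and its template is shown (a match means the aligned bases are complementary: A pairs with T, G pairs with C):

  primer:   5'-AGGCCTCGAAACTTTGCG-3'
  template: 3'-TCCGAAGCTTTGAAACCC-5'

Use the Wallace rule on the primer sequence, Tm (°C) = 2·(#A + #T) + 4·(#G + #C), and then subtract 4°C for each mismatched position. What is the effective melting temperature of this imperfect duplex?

48°C

Primer base counts: A=4, T=4, G=5, C=5 → A+T=8, G+C=10
Perfect-match Tm = 2(8) + 4(10) = 16 + 40 = 56°C
Mismatches (positions where the bases are not complementary): 2 (at positions 5, 17)
Effective Tm = 56 − 2×4 = 56 − 8 = 48°C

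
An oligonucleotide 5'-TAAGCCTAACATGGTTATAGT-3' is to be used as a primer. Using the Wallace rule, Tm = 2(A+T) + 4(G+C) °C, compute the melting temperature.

56°C

Scanning the sequence gives G=4, A=7, T=7, C=3.
So N_AT = 14 and N_GC = 7.
Tm = 2×14 + 4×7 = 56°C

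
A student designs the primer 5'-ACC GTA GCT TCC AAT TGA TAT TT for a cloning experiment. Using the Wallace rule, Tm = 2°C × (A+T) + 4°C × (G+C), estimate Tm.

C=5, A=6, G=3, T=9
A+T = 15, G+C = 8
Tm = 2×15 + 4×8 = 62°C

62°C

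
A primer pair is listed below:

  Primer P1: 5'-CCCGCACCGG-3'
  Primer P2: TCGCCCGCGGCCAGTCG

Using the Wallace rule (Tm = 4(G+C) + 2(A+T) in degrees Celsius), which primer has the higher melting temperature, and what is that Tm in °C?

Primer P2, 62°C

Primer P1: A+T=1, G+C=9 → Tm = 2(1)+4(9) = 38°C
Primer P2: A+T=3, G+C=14 → Tm = 2(3)+4(14) = 62°C
38°C vs 62°C → primer P2 is higher.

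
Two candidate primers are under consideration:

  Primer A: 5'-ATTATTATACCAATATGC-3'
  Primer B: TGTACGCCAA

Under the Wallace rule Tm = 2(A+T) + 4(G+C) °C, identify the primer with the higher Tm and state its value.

Primer A, 44°C

Primer A: A+T=14, G+C=4 → Tm = 2(14)+4(4) = 44°C
Primer B: A+T=5, G+C=5 → Tm = 2(5)+4(5) = 30°C
44°C vs 30°C → primer A is higher.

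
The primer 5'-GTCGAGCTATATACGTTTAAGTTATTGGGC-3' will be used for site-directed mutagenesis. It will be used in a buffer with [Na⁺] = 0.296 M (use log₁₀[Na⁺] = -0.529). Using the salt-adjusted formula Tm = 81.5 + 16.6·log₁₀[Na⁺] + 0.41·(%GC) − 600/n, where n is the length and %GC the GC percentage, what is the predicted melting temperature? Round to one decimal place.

69.1°C

Length n = 30. Base counts: T=11, A=7, G=8, C=4
G+C = 12, so %GC = 12/30 × 100 = 40%
Salt term: 16.6 × (-0.529) = -8.781
GC term: 0.41 × 40 = 16.4; length term: −600/30 = −20
Tm = 81.5 + (-8.781) + 16.4 − 20 = 69.119 → 69.1°C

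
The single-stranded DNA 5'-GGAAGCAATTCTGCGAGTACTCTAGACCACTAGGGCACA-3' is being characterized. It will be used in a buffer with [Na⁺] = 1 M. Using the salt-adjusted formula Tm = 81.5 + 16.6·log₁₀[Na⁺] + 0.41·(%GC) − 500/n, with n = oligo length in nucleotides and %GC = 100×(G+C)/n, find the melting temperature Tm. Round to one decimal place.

Length n = 39. Base counts: T=7, A=12, C=10, G=10
G+C = 20, so %GC = 20/39 × 100 = 51.282%
Salt term: 16.6 × (0) = 0
GC term: 0.41 × 51.282 = 21.026; length term: −500/39 = −12.821
Tm = 81.5 + (0) + 21.026 − 12.821 = 89.705 → 89.7°C

89.7°C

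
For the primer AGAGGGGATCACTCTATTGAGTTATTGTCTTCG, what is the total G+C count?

14

Scanning the sequence gives A=7, G=9, C=5, T=12.
G+C = 9 + 5 = 14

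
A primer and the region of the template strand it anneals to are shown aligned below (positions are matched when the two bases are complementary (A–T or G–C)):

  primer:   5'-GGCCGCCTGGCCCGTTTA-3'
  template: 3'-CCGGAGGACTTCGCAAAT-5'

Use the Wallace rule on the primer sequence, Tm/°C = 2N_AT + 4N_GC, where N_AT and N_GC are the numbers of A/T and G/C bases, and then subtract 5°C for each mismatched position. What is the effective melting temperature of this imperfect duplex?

42°C

Primer base counts: A=1, T=4, G=6, C=7 → A+T=5, G+C=13
Perfect-match Tm = 2(5) + 4(13) = 10 + 52 = 62°C
Mismatches (positions where the bases are not complementary): 4 (at positions 5, 10, 11, 12)
Effective Tm = 62 − 4×5 = 62 − 20 = 42°C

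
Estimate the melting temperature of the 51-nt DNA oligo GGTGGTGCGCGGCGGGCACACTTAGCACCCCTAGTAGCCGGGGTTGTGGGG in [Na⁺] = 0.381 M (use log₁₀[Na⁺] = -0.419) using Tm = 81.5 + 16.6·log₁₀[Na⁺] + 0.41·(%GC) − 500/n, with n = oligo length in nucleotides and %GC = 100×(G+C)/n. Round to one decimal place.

Length n = 51. G=23, C=13, T=9, A=6
G+C = 36, so %GC = 36/51 × 100 = 70.588%
Salt term: 16.6 × (-0.419) = -6.955
GC term: 0.41 × 70.588 = 28.941; length term: −500/51 = −9.804
Tm = 81.5 + (-6.955) + 28.941 − 9.804 = 93.682 → 93.7°C

93.7°C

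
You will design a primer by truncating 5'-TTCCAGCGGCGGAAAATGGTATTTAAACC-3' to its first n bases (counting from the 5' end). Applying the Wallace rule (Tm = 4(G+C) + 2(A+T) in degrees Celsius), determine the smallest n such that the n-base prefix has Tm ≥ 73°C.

First 25 bases: TTCCAGCGGCGGAAAATGGTATTTA → Tm = 72°C (< 73°C)
First 26 bases: TTCCAGCGGCGGAAAATGGTATTTAA → Tm = 74°C (≥ 73°C)
Since every base adds ≥2°C, Tm only increases with n, so the threshold is first crossed at n = 26.

n = 26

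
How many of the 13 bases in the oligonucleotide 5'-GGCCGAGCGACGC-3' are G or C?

Counting bases: C=5, G=6, A=2, T=0
Total G or C: 6 + 5 = 11

11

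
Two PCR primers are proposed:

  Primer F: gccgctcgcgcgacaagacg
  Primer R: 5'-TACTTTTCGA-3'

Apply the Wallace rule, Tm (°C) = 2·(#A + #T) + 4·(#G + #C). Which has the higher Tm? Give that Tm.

Primer F, 70°C

Primer F: A+T=5, G+C=15 → Tm = 2(5)+4(15) = 70°C
Primer R: A+T=7, G+C=3 → Tm = 2(7)+4(3) = 26°C
70°C vs 26°C → primer F is higher.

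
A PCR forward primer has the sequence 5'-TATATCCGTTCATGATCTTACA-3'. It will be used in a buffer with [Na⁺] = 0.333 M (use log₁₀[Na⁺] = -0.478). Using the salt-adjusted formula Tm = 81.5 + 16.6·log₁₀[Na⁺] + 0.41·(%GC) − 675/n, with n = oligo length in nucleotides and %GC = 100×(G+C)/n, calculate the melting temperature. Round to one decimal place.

55.9°C

Length n = 22. Base counts: G=2, T=9, C=5, A=6
G+C = 7, so %GC = 7/22 × 100 = 31.818%
Salt term: 16.6 × (-0.478) = -7.935
GC term: 0.41 × 31.818 = 13.045; length term: −675/22 = −30.682
Tm = 81.5 + (-7.935) + 13.045 − 30.682 = 55.928 → 55.9°C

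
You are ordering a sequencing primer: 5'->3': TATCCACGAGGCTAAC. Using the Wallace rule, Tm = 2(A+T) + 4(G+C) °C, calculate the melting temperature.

Counting bases: A=5, G=3, C=5, T=3
AT pairs contribute 8, GC pairs contribute 8.
Tm = 2×8 + 4×8 = 48°C

48°C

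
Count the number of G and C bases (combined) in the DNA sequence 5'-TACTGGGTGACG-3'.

Counting bases: A=2, C=2, G=5, T=3
G+C = 5 + 2 = 7

7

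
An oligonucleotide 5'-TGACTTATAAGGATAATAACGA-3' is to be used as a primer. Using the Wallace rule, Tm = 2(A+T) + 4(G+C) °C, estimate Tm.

C=2, A=10, G=4, T=6
So N_AT = 16 and N_GC = 6.
Tm = 2×16 + 4×6 = 56°C

56°C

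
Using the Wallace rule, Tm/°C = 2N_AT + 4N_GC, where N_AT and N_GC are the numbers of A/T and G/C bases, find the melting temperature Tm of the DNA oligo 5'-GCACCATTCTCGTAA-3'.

Scanning the sequence gives T=4, A=4, C=5, G=2.
AT pairs contribute 8, GC pairs contribute 7.
Tm = 2(8) + 4(7) = 16 + 28 = 44°C

44°C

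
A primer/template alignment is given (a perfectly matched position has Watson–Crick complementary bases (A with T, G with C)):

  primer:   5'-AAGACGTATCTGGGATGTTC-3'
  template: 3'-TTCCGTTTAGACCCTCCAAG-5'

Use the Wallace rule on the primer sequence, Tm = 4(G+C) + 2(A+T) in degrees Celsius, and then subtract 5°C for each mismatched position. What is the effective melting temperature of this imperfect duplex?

38°C

Primer base counts: A=5, T=6, G=6, C=3 → A+T=11, G+C=9
Perfect-match Tm = 2(11) + 4(9) = 22 + 36 = 58°C
Mismatches (positions where the bases are not complementary): 4 (at positions 4, 6, 7, 16)
Effective Tm = 58 − 4×5 = 58 − 20 = 38°C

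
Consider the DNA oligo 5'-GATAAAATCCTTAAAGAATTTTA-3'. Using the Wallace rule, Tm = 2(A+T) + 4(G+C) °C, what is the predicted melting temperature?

54°C

Scanning the sequence gives G=2, T=8, A=11, C=2.
A+T = 19, G+C = 4
Tm = 2×19 + 4×4 = 54°C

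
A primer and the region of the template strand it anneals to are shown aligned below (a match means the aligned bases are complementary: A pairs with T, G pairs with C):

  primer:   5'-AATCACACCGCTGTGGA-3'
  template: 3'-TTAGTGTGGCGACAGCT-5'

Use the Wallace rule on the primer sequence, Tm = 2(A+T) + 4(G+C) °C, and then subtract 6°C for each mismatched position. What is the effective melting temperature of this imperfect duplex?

46°C

Primer base counts: A=5, T=3, G=4, C=5 → A+T=8, G+C=9
Perfect-match Tm = 2(8) + 4(9) = 16 + 36 = 52°C
Mismatches (positions where the bases are not complementary): 1 (at position 15)
Effective Tm = 52 − 1×6 = 52 − 6 = 46°C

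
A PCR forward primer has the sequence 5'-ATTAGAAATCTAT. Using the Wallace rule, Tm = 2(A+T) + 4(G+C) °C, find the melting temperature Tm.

G=1, C=1, A=6, T=5
So N_AT = 11 and N_GC = 2.
Tm = 2×11 + 4×2 = 30°C

30°C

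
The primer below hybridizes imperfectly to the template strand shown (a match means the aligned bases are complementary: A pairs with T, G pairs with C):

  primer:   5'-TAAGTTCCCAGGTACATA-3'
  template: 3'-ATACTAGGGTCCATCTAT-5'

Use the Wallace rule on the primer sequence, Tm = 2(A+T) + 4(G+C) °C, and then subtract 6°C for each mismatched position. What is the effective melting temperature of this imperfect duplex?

Primer base counts: A=6, T=5, G=3, C=4 → A+T=11, G+C=7
Perfect-match Tm = 2(11) + 4(7) = 22 + 28 = 50°C
Mismatches (positions where the bases are not complementary): 3 (at positions 3, 5, 15)
Effective Tm = 50 − 3×6 = 50 − 18 = 32°C

32°C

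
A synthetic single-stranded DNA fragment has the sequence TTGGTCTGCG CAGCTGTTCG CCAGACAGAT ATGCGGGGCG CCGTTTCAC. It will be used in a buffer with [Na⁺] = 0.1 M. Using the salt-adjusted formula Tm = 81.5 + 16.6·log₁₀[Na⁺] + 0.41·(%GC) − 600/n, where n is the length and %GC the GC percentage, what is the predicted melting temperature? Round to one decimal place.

Length n = 49. Scanning the sequence gives C=14, A=7, G=16, T=12.
G+C = 30, so %GC = 30/49 × 100 = 61.224%
Salt term: 16.6 × (-1) = -16.6
GC term: 0.41 × 61.224 = 25.102; length term: −600/49 = −12.245
Tm = 81.5 + (-16.6) + 25.102 − 12.245 = 77.757 → 77.8°C

77.8°C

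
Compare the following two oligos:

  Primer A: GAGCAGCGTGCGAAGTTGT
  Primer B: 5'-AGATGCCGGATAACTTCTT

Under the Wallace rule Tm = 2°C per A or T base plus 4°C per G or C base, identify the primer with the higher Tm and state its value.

Primer A, 60°C

Primer A: A+T=8, G+C=11 → Tm = 2(8)+4(11) = 60°C
Primer B: A+T=11, G+C=8 → Tm = 2(11)+4(8) = 54°C
60°C vs 54°C → primer A is higher.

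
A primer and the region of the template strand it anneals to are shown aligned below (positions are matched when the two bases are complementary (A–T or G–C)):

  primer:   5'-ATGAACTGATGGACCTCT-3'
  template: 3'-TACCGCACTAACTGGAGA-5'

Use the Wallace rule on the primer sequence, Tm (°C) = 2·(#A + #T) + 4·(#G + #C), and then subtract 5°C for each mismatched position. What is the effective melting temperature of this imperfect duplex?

Primer base counts: A=5, T=5, G=4, C=4 → A+T=10, G+C=8
Perfect-match Tm = 2(10) + 4(8) = 20 + 32 = 52°C
Mismatches (positions where the bases are not complementary): 4 (at positions 4, 5, 6, 11)
Effective Tm = 52 − 4×5 = 52 − 20 = 32°C

32°C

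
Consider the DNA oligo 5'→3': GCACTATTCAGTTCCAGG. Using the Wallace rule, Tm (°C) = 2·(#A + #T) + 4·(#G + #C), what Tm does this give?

54°C

C=5, T=5, A=4, G=4
So N_AT = 9 and N_GC = 9.
Tm = 4·9 + 2·9 = 36 + 18 = 54°C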